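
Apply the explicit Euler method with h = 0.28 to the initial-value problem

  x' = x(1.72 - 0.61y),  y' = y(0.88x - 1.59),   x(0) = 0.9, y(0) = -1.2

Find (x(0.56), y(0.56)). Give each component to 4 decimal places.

2.4905, -0.8655

Euler on (x,y): x_{n+1} = x_n + h·x', y_{n+1} = y_n + h·y'.
0.000000: (0.900000, -1.200000); f=(2.206800, 0.957600) → (1.517904, -0.931872)
0.280000: (1.517904, -0.931872); f=(3.473635, 0.236923) → (2.490522, -0.865533)
(x(0.56), y(0.56)) ≈ (2.4905, -0.8655)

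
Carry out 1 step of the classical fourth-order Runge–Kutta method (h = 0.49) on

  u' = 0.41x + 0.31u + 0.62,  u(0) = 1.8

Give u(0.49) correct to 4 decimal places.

RK4: k1 = f(x_n, u_n); k2 = f(x_n + h/2, u_n + (h/2)·k1); k3 = f(x_n + h/2, u_n + (h/2)·k2); k4 = f(x_n + h, u_n + h·k3); u_{n+1} = u_n + (h/6)·(k1 + 2k2 + 2k3 + k4).
x=0.000000, u=1.800000:
  k1 = f(0.000000, 1.800000) = 1.178000
  k2 = f(0.245000, 2.088610) = 1.367919
  k3 = f(0.245000, 2.135140) = 1.382343
  k4 = f(0.490000, 2.477348) = 1.588878
  u ← 1.800000 + (0.49/6)·(k1 + 2k2 + 2k3 + k4) = 2.475171
u(0.49) ≈ 2.4752

2.4752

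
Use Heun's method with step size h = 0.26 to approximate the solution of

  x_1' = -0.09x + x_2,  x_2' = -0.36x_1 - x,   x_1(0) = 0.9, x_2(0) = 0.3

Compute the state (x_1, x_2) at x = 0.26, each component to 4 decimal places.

Heun on (x_1,x_2): k1 = f(x_n, state_n); k2 = f(x_n + h, state_n + h·k1); state_{n+1} = state_n + (h/2)·(k1 + k2).
0.000000: (0.900000, 0.300000)
  k1 = (0.300000, -0.324000)
  predictor → (0.978000, 0.215760)
  k2 = (0.192360, -0.612080)
  → (0.964007, 0.178310)
(x_1(0.26), x_2(0.26)) ≈ (0.9640, 0.1783)

0.9640, 0.1783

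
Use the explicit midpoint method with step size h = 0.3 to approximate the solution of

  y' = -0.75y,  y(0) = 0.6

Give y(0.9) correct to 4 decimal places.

0.3076

Midpoint: k1 = f(x_n, y_n); k2 = f(x_n + h/2, y_n + (h/2)·k1); y_{n+1} = y_n + h·k2.
x=0.000000, y=0.600000:
  k1 = f(0.000000, 0.600000) = -0.450000
  k2 = f(0.150000, 0.532500) = -0.399375
  y ← 0.600000 + 0.3·(-0.399375) = 0.480187
x=0.300000, y=0.480187:
  k1 = f(0.300000, 0.480187) = -0.360141
  k2 = f(0.450000, 0.426166) = -0.319625
  y ← 0.480187 + 0.3·(-0.319625) = 0.384300
x=0.600000, y=0.384300:
  k1 = f(0.600000, 0.384300) = -0.288225
  k2 = f(0.750000, 0.341066) = -0.255800
  y ← 0.384300 + 0.3·(-0.255800) = 0.307560
y(0.9) ≈ 0.3076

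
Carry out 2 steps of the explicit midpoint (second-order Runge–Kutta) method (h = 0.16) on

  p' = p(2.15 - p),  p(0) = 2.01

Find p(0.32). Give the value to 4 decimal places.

2.0763

Midpoint: k1 = f(t_n, p_n); k2 = f(t_n + h/2, p_n + (h/2)·k1); p_{n+1} = p_n + h·k2.
t=0.000000, p=2.010000:
  k1 = f(0.000000, 2.010000) = 0.281400
  k2 = f(0.080000, 2.032512) = 0.238796
  p ← 2.010000 + 0.16·0.238796 = 2.048207
t=0.160000, p=2.048207:
  k1 = f(0.160000, 2.048207) = 0.208493
  k2 = f(0.240000, 2.064887) = 0.175749
  p ← 2.048207 + 0.16·0.175749 = 2.076327
p(0.32) ≈ 2.0763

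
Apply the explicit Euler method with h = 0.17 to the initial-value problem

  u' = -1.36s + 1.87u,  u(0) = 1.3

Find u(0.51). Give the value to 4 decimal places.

2.8453

Euler: u_{n+1} = u_n + h·f(s_n, u_n).
s=0.000000, u=1.300000: f=2.431000 → u ← 1.300000 + 0.17·2.431000 = 1.713270
s=0.170000, u=1.713270: f=2.972615 → u ← 1.713270 + 0.17·2.972615 = 2.218615
s=0.340000, u=2.218615: f=3.686409 → u ← 2.218615 + 0.17·3.686409 = 2.845304
u(0.51) ≈ 2.8453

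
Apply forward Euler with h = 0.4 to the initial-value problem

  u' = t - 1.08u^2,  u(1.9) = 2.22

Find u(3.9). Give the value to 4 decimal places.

Euler: u_{n+1} = u_n + h·f(t_n, u_n).
t=1.900000, u=2.220000: f=-3.422672 → u ← 2.220000 + 0.4·(-3.422672) = 0.850931
t=2.300000, u=0.850931: f=1.517989 → u ← 0.850931 + 0.4·1.517989 = 1.458127
t=2.700000, u=1.458127: f=0.403775 → u ← 1.458127 + 0.4·0.403775 = 1.619637
t=3.100000, u=1.619637: f=0.266918 → u ← 1.619637 + 0.4·0.266918 = 1.726404
t=3.500000, u=1.726404: f=0.281091 → u ← 1.726404 + 0.4·0.281091 = 1.838841
u(3.9) ≈ 1.8388

1.8388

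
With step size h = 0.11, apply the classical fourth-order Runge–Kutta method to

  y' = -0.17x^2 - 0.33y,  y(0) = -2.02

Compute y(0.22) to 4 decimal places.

RK4: k1 = f(x_n, y_n); k2 = f(x_n + h/2, y_n + (h/2)·k1); k3 = f(x_n + h/2, y_n + (h/2)·k2); k4 = f(x_n + h, y_n + h·k3); y_{n+1} = y_n + (h/6)·(k1 + 2k2 + 2k3 + k4).
x=0.000000, y=-2.020000:
  k1 = f(0.000000, -2.020000) = 0.666600
  k2 = f(0.055000, -1.983337) = 0.653987
  k3 = f(0.055000, -1.984031) = 0.654216
  k4 = f(0.110000, -1.948036) = 0.640795
  y ← -2.020000 + (0.11/6)·(k1 + 2k2 + 2k3 + k4) = -1.948064
x=0.110000, y=-1.948064:
  k1 = f(0.110000, -1.948064) = 0.640804
  k2 = f(0.165000, -1.912819) = 0.626602
  k3 = f(0.165000, -1.913601) = 0.626860
  k4 = f(0.220000, -1.879109) = 0.611878
  y ← -1.948064 + (0.11/6)·(k1 + 2k2 + 2k3 + k4) = -1.879138
y(0.22) ≈ -1.8791

-1.8791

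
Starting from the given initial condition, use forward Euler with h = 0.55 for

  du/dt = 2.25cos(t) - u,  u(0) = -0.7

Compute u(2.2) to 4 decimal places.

Euler: u_{n+1} = u_n + h·f(t_n, u_n).
t=0.000000, u=-0.700000: f=2.950000 → u ← -0.700000 + 0.55·2.950000 = 0.922500
t=0.550000, u=0.922500: f=0.995680 → u ← 0.922500 + 0.55·0.995680 = 1.470124
t=1.100000, u=1.470124: f=-0.449533 → u ← 1.470124 + 0.55·(-0.449533) = 1.222881
t=1.650000, u=1.222881: f=-1.400903 → u ← 1.222881 + 0.55·(-1.400903) = 0.452384
u(2.2) ≈ 0.4524

0.4524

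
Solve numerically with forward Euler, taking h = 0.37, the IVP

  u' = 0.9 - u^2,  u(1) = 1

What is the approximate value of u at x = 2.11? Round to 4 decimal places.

0.9499

Euler: u_{n+1} = u_n + h·f(x_n, u_n).
x=1.000000, u=1.000000: f=-0.100000 → u ← 1.000000 + 0.37·(-0.100000) = 0.963000
x=1.370000, u=0.963000: f=-0.027369 → u ← 0.963000 + 0.37·(-0.027369) = 0.952873
x=1.740000, u=0.952873: f=-0.007968 → u ← 0.952873 + 0.37·(-0.007968) = 0.949925
u(2.11) ≈ 0.9499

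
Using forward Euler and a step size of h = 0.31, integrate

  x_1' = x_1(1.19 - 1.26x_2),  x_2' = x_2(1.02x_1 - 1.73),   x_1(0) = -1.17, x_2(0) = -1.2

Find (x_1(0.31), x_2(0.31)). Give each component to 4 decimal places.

Euler on (x_1,x_2): x_1_{n+1} = x_1_n + h·x_1', x_2_{n+1} = x_2_n + h·x_2'.
0.000000: (-1.170000, -1.200000); f=(-3.161340, 3.508080) → (-2.150015, -0.112495)
(x_1(0.31), x_2(0.31)) ≈ (-2.1500, -0.1125)

-2.1500, -0.1125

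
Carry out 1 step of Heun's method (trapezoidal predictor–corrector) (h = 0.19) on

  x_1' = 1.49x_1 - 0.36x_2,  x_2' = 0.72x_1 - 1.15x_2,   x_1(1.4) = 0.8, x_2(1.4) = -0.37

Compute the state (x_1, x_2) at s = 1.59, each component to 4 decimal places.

1.0809, -0.1833

Heun on (x_1,x_2): k1 = f(s_n, state_n); k2 = f(s_n + h, state_n + h·k1); state_{n+1} = state_n + (h/2)·(k1 + k2).
1.400000: (0.800000, -0.370000)
  k1 = (1.325200, 1.001500)
  predictor → (1.051788, -0.179715)
  k2 = (1.631862, 0.963960)
  → (1.080921, -0.183281)
(x_1(1.59), x_2(1.59)) ≈ (1.0809, -0.1833)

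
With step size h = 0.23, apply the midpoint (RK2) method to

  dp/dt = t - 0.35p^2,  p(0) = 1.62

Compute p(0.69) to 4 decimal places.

Midpoint: k1 = f(t_n, p_n); k2 = f(t_n + h/2, p_n + (h/2)·k1); p_{n+1} = p_n + h·k2.
t=0.000000, p=1.620000:
  k1 = f(0.000000, 1.620000) = -0.918540
  k2 = f(0.115000, 1.514368) = -0.687659
  p ← 1.620000 + 0.23·(-0.687659) = 1.461839
t=0.230000, p=1.461839:
  k1 = f(0.230000, 1.461839) = -0.517940
  k2 = f(0.345000, 1.402275) = -0.343232
  p ← 1.461839 + 0.23·(-0.343232) = 1.382895
t=0.460000, p=1.382895:
  k1 = f(0.460000, 1.382895) = -0.209340
  k2 = f(0.575000, 1.358821) = -0.071238
  p ← 1.382895 + 0.23·(-0.071238) = 1.366510
p(0.69) ≈ 1.3665

1.3665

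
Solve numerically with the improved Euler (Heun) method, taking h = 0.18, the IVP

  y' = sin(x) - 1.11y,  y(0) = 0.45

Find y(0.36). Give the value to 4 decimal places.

Heun: k1 = f(x_n, y_n); k2 = f(x_n + h, y_n + h·k1); y_{n+1} = y_n + (h/2)·(k1 + k2).
x=0.000000, y=0.450000:
  k1 = f(0.000000, 0.450000) = -0.499500
  k2 = f(0.180000, 0.360090) = -0.220670
  y ← 0.450000 + (0.18/2)·(-0.499500 + (-0.220670)) = 0.385185
x=0.180000, y=0.385185:
  k1 = f(0.180000, 0.385185) = -0.248525
  k2 = f(0.360000, 0.340450) = -0.025625
  y ← 0.385185 + (0.18/2)·(-0.248525 + (-0.025625)) = 0.360511
y(0.36) ≈ 0.3605

0.3605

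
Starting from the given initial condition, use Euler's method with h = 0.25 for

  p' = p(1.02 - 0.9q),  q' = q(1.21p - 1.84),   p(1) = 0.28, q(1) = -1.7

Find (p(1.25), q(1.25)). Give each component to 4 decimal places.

Euler on (p,q): p_{n+1} = p_n + h·p', q_{n+1} = q_n + h·q'.
1.000000: (0.280000, -1.700000); f=(0.714000, 2.552040) → (0.458500, -1.061990)
(p(1.25), q(1.25)) ≈ (0.4585, -1.0620)

0.4585, -1.0620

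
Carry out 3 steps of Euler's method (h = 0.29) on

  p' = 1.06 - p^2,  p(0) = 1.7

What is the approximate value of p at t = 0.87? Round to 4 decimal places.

1.0492

Euler: p_{n+1} = p_n + h·f(t_n, p_n).
t=0.000000, p=1.700000: f=-1.830000 → p ← 1.700000 + 0.29·(-1.830000) = 1.169300
t=0.290000, p=1.169300: f=-0.307262 → p ← 1.169300 + 0.29·(-0.307262) = 1.080194
t=0.580000, p=1.080194: f=-0.106819 → p ← 1.080194 + 0.29·(-0.106819) = 1.049216
p(0.87) ≈ 1.0492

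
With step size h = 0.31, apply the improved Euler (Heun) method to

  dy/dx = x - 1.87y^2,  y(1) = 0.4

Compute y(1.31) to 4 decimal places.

Heun: k1 = f(x_n, y_n); k2 = f(x_n + h, y_n + h·k1); y_{n+1} = y_n + (h/2)·(k1 + k2).
x=1.000000, y=0.400000:
  k1 = f(1.000000, 0.400000) = 0.700800
  k2 = f(1.310000, 0.617248) = 0.597539
  y ← 0.400000 + (0.31/2)·(0.700800 + 0.597539) = 0.601243
y(1.31) ≈ 0.6012

0.6012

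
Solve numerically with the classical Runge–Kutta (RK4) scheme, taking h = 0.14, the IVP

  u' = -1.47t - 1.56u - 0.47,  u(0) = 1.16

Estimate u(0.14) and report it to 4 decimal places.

0.8599

RK4: k1 = f(t_n, u_n); k2 = f(t_n + h/2, u_n + (h/2)·k1); k3 = f(t_n + h/2, u_n + (h/2)·k2); k4 = f(t_n + h, u_n + h·k3); u_{n+1} = u_n + (h/6)·(k1 + 2k2 + 2k3 + k4).
t=0.000000, u=1.160000:
  k1 = f(0.000000, 1.160000) = -2.279600
  k2 = f(0.070000, 1.000428) = -2.133568
  k3 = f(0.070000, 1.010650) = -2.149514
  k4 = f(0.140000, 0.859068) = -2.015946
  u ← 1.160000 + (0.14/6)·(k1 + 2k2 + 2k3 + k4) = 0.859893
u(0.14) ≈ 0.8599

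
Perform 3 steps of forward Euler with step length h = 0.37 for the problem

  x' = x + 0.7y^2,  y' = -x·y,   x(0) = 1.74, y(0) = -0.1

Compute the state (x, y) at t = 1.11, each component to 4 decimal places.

Euler on (x,y): x_{n+1} = x_n + h·x', y_{n+1} = y_n + h·y'.
0.000000: (1.740000, -0.100000); f=(1.747000, 0.174000) → (2.386390, -0.035620)
0.370000: (2.386390, -0.035620); f=(2.387278, 0.085003) → (3.269683, -0.004169)
0.740000: (3.269683, -0.004169); f=(3.269695, 0.013631) → (4.479470, 0.000875)
(x(1.11), y(1.11)) ≈ (4.4795, 0.0009)

4.4795, 0.0009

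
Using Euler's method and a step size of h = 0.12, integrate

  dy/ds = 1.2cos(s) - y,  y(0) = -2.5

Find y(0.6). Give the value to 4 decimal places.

-0.7809

Euler: y_{n+1} = y_n + h·f(s_n, y_n).
s=0.000000, y=-2.500000: f=3.700000 → y ← -2.500000 + 0.12·3.700000 = -2.056000
s=0.120000, y=-2.056000: f=3.247370 → y ← -2.056000 + 0.12·3.247370 = -1.666316
s=0.240000, y=-1.666316: f=2.831921 → y ← -1.666316 + 0.12·2.831921 = -1.326485
s=0.360000, y=-1.326485: f=2.449561 → y ← -1.326485 + 0.12·2.449561 = -1.032538
s=0.480000, y=-1.032538: f=2.096932 → y ← -1.032538 + 0.12·2.096932 = -0.780906
y(0.6) ≈ -0.7809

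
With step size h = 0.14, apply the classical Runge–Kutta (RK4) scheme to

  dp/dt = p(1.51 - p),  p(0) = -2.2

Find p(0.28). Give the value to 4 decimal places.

RK4: k1 = f(t_n, p_n); k2 = f(t_n + h/2, p_n + (h/2)·k1); k3 = f(t_n + h/2, p_n + (h/2)·k2); k4 = f(t_n + h, p_n + h·k3); p_{n+1} = p_n + (h/6)·(k1 + 2k2 + 2k3 + k4).
t=0.000000, p=-2.200000:
  k1 = f(0.000000, -2.200000) = -8.162000
  k2 = f(0.070000, -2.771340) = -11.865049
  k3 = f(0.070000, -3.030553) = -13.760390
  k4 = f(0.140000, -4.126455) = -23.258574
  p ← -2.200000 + (0.14/6)·(k1 + 2k2 + 2k3 + k4) = -4.129001
t=0.140000, p=-4.129001:
  k1 = f(0.140000, -4.129001) = -23.283436
  k2 = f(0.210000, -5.758841) = -41.860100
  k3 = f(0.210000, -7.059208) = -60.491814
  k4 = f(0.280000, -12.597854) = -177.728697
  p ← -4.129001 + (0.14/6)·(k1 + 2k2 + 2k3 + k4) = -13.595706
p(0.28) ≈ -13.5957

-13.5957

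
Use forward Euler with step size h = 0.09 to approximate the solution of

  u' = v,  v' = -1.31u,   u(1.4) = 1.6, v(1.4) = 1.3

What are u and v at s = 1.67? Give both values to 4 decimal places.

Euler on (u,v): u_{n+1} = u_n + h·u', v_{n+1} = v_n + h·v'.
1.400000: (1.600000, 1.300000); f=(1.300000, -2.096000) → (1.717000, 1.111360)
1.490000: (1.717000, 1.111360); f=(1.111360, -2.249270) → (1.817022, 0.908926)
1.580000: (1.817022, 0.908926); f=(0.908926, -2.380299) → (1.898826, 0.694699)
(u(1.67), v(1.67)) ≈ (1.8988, 0.6947)

1.8988, 0.6947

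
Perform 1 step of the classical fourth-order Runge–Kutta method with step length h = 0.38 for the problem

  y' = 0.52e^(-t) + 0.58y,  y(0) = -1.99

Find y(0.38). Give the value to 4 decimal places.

RK4: k1 = f(t_n, y_n); k2 = f(t_n + h/2, y_n + (h/2)·k1); k3 = f(t_n + h/2, y_n + (h/2)·k2); k4 = f(t_n + h, y_n + h·k3); y_{n+1} = y_n + (h/6)·(k1 + 2k2 + 2k3 + k4).
t=0.000000, y=-1.990000:
  k1 = f(0.000000, -1.990000) = -0.634200
  k2 = f(0.190000, -2.110498) = -0.794070
  k3 = f(0.190000, -2.140873) = -0.811688
  k4 = f(0.380000, -2.298441) = -0.977488
  y ← -1.990000 + (0.38/6)·(k1 + 2k2 + 2k3 + k4) = -2.295470
y(0.38) ≈ -2.2955

-2.2955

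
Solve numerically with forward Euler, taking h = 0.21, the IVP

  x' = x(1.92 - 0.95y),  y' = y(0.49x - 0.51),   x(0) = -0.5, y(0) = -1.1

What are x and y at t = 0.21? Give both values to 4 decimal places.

-0.8113, -0.9256

Euler on (x,y): x_{n+1} = x_n + h·x', y_{n+1} = y_n + h·y'.
0.000000: (-0.500000, -1.100000); f=(-1.482500, 0.830500) → (-0.811325, -0.925595)
(x(0.21), y(0.21)) ≈ (-0.8113, -0.9256)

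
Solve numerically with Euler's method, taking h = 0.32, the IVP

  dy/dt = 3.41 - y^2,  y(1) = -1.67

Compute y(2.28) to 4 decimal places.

0.7023

Euler: y_{n+1} = y_n + h·f(t_n, y_n).
t=1.000000, y=-1.670000: f=0.621100 → y ← -1.670000 + 0.32·0.621100 = -1.471248
t=1.320000, y=-1.471248: f=1.245429 → y ← -1.471248 + 0.32·1.245429 = -1.072711
t=1.640000, y=-1.072711: f=2.259292 → y ← -1.072711 + 0.32·2.259292 = -0.349737
t=1.960000, y=-0.349737: f=3.287684 → y ← -0.349737 + 0.32·3.287684 = 0.702322
y(2.28) ≈ 0.7023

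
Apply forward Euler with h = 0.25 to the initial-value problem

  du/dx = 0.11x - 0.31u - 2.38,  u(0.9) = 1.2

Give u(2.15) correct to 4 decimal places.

Euler: u_{n+1} = u_n + h·f(x_n, u_n).
x=0.900000, u=1.200000: f=-2.653000 → u ← 1.200000 + 0.25·(-2.653000) = 0.536750
x=1.150000, u=0.536750: f=-2.419893 → u ← 0.536750 + 0.25·(-2.419893) = -0.068223
x=1.400000, u=-0.068223: f=-2.204851 → u ← -0.068223 + 0.25·(-2.204851) = -0.619436
x=1.650000, u=-0.619436: f=-2.006475 → u ← -0.619436 + 0.25·(-2.006475) = -1.121055
x=1.900000, u=-1.121055: f=-1.823473 → u ← -1.121055 + 0.25·(-1.823473) = -1.576923
u(2.15) ≈ -1.5769

-1.5769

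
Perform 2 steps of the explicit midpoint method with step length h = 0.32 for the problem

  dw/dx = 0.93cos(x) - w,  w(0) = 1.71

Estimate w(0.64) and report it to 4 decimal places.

1.3130

Midpoint: k1 = f(x_n, w_n); k2 = f(x_n + h/2, w_n + (h/2)·k1); w_{n+1} = w_n + h·k2.
x=0.000000, w=1.710000:
  k1 = f(0.000000, 1.710000) = -0.780000
  k2 = f(0.160000, 1.585200) = -0.667079
  w ← 1.710000 + 0.32·(-0.667079) = 1.496535
x=0.320000, w=1.496535:
  k1 = f(0.320000, 1.496535) = -0.613746
  k2 = f(0.480000, 1.398335) = -0.573430
  w ← 1.496535 + 0.32·(-0.573430) = 1.313037
w(0.64) ≈ 1.3130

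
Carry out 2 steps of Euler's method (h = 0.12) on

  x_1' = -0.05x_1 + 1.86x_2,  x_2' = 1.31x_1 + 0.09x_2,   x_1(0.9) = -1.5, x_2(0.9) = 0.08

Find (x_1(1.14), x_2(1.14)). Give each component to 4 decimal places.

-1.4989, -0.3882

Euler on (x_1,x_2): x_1_{n+1} = x_1_n + h·x_1', x_2_{n+1} = x_2_n + h·x_2'.
0.900000: (-1.500000, 0.080000); f=(0.223800, -1.957800) → (-1.473144, -0.154936)
1.020000: (-1.473144, -0.154936); f=(-0.214524, -1.943763) → (-1.498887, -0.388188)
(x_1(1.14), x_2(1.14)) ≈ (-1.4989, -0.3882)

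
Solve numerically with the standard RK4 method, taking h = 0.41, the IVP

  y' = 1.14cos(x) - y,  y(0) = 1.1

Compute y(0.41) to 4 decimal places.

RK4: k1 = f(x_n, y_n); k2 = f(x_n + h/2, y_n + (h/2)·k1); k3 = f(x_n + h/2, y_n + (h/2)·k2); k4 = f(x_n + h, y_n + h·k3); y_{n+1} = y_n + (h/6)·(k1 + 2k2 + 2k3 + k4).
x=0.000000, y=1.100000:
  k1 = f(0.000000, 1.100000) = 0.040000
  k2 = f(0.205000, 1.108200) = 0.007930
  k3 = f(0.205000, 1.101626) = 0.014504
  k4 = f(0.410000, 1.105947) = -0.060429
  y ← 1.100000 + (0.41/6)·(k1 + 2k2 + 2k3 + k4) = 1.101670
y(0.41) ≈ 1.1017

1.1017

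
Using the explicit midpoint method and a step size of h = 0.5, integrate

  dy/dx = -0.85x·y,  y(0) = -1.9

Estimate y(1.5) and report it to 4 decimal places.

Midpoint: k1 = f(x_n, y_n); k2 = f(x_n + h/2, y_n + (h/2)·k1); y_{n+1} = y_n + h·k2.
x=0.000000, y=-1.900000:
  k1 = f(0.000000, -1.900000) = 0.000000
  k2 = f(0.250000, -1.900000) = 0.403750
  y ← -1.900000 + 0.5·0.403750 = -1.698125
x=0.500000, y=-1.698125:
  k1 = f(0.500000, -1.698125) = 0.721703
  k2 = f(0.750000, -1.517699) = 0.967533
  y ← -1.698125 + 0.5·0.967533 = -1.214358
x=1.000000, y=-1.214358:
  k1 = f(1.000000, -1.214358) = 1.032205
  k2 = f(1.250000, -0.956307) = 1.016076
  y ← -1.214358 + 0.5·1.016076 = -0.706320
y(1.5) ≈ -0.7063

-0.7063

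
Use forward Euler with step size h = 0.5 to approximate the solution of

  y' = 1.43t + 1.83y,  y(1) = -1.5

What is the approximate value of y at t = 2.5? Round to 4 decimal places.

-4.4282

Euler: y_{n+1} = y_n + h·f(t_n, y_n).
t=1.000000, y=-1.500000: f=-1.315000 → y ← -1.500000 + 0.5·(-1.315000) = -2.157500
t=1.500000, y=-2.157500: f=-1.803225 → y ← -2.157500 + 0.5·(-1.803225) = -3.059113
t=2.000000, y=-3.059113: f=-2.738176 → y ← -3.059113 + 0.5·(-2.738176) = -4.428200
y(2.5) ≈ -4.4282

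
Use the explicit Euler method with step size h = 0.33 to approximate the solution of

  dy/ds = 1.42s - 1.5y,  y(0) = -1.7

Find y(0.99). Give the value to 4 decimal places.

0.1684

Euler: y_{n+1} = y_n + h·f(s_n, y_n).
s=0.000000, y=-1.700000: f=2.550000 → y ← -1.700000 + 0.33·2.550000 = -0.858500
s=0.330000, y=-0.858500: f=1.756350 → y ← -0.858500 + 0.33·1.756350 = -0.278904
s=0.660000, y=-0.278904: f=1.355557 → y ← -0.278904 + 0.33·1.355557 = 0.168429
y(0.99) ≈ 0.1684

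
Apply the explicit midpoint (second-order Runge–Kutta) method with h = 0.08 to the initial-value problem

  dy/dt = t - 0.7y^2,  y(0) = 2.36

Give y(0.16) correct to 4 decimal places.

Midpoint: k1 = f(t_n, y_n); k2 = f(t_n + h/2, y_n + (h/2)·k1); y_{n+1} = y_n + h·k2.
t=0.000000, y=2.360000:
  k1 = f(0.000000, 2.360000) = -3.898720
  k2 = f(0.040000, 2.204051) = -3.360489
  y ← 2.360000 + 0.08·(-3.360489) = 2.091161
t=0.080000, y=2.091161:
  k1 = f(0.080000, 2.091161) = -2.981068
  k2 = f(0.120000, 1.971918) = -2.601923
  y ← 2.091161 + 0.08·(-2.601923) = 1.883007
y(0.16) ≈ 1.8830

1.8830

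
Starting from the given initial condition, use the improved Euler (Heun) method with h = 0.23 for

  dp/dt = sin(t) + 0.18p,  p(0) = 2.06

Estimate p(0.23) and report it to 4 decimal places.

Heun: k1 = f(t_n, p_n); k2 = f(t_n + h, p_n + h·k1); p_{n+1} = p_n + (h/2)·(k1 + k2).
t=0.000000, p=2.060000:
  k1 = f(0.000000, 2.060000) = 0.370800
  k2 = f(0.230000, 2.145284) = 0.614129
  p ← 2.060000 + (0.23/2)·(0.370800 + 0.614129) = 2.173267
p(0.23) ≈ 2.1733

2.1733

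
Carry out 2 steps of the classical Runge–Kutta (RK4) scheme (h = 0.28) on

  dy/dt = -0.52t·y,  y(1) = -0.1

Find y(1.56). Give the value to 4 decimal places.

RK4: k1 = f(t_n, y_n); k2 = f(t_n + h/2, y_n + (h/2)·k1); k3 = f(t_n + h/2, y_n + (h/2)·k2); k4 = f(t_n + h, y_n + h·k3); y_{n+1} = y_n + (h/6)·(k1 + 2k2 + 2k3 + k4).
t=1.000000, y=-0.100000:
  k1 = f(1.000000, -0.100000) = 0.052000
  k2 = f(1.140000, -0.092720) = 0.054964
  k3 = f(1.140000, -0.092305) = 0.054718
  k4 = f(1.280000, -0.084679) = 0.056362
  y ← -0.100000 + (0.28/6)·(k1 + 2k2 + 2k3 + k4) = -0.084706
t=1.280000, y=-0.084706:
  k1 = f(1.280000, -0.084706) = 0.056380
  k2 = f(1.420000, -0.076813) = 0.056719
  k3 = f(1.420000, -0.076765) = 0.056684
  k4 = f(1.560000, -0.068835) = 0.055839
  y ← -0.084706 + (0.28/6)·(k1 + 2k2 + 2k3 + k4) = -0.068885
y(1.56) ≈ -0.0689

-0.0689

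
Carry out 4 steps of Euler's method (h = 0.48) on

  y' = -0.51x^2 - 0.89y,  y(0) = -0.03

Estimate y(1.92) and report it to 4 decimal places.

-0.6586

Euler: y_{n+1} = y_n + h·f(x_n, y_n).
x=0.000000, y=-0.030000: f=0.026700 → y ← -0.030000 + 0.48·0.026700 = -0.017184
x=0.480000, y=-0.017184: f=-0.102210 → y ← -0.017184 + 0.48·(-0.102210) = -0.066245
x=0.960000, y=-0.066245: f=-0.411058 → y ← -0.066245 + 0.48·(-0.411058) = -0.263553
x=1.440000, y=-0.263553: f=-0.822974 → y ← -0.263553 + 0.48·(-0.822974) = -0.658580
y(1.92) ≈ -0.6586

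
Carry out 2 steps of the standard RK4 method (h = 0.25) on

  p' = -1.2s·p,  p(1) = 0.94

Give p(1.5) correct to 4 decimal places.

0.4441

RK4: k1 = f(s_n, p_n); k2 = f(s_n + h/2, p_n + (h/2)·k1); k3 = f(s_n + h/2, p_n + (h/2)·k2); k4 = f(s_n + h, p_n + h·k3); p_{n+1} = p_n + (h/6)·(k1 + 2k2 + 2k3 + k4).
s=1.000000, p=0.940000:
  k1 = f(1.000000, 0.940000) = -1.128000
  k2 = f(1.125000, 0.799000) = -1.078650
  k3 = f(1.125000, 0.805169) = -1.086978
  k4 = f(1.250000, 0.668256) = -1.002383
  p ← 0.940000 + (0.25/6)·(k1 + 2k2 + 2k3 + k4) = 0.670765
s=1.250000, p=0.670765:
  k1 = f(1.250000, 0.670765) = -1.006148
  k2 = f(1.375000, 0.544997) = -0.899244
  k3 = f(1.375000, 0.558359) = -0.921293
  k4 = f(1.500000, 0.440442) = -0.792795
  p ← 0.670765 + (0.25/6)·(k1 + 2k2 + 2k3 + k4) = 0.444098
p(1.5) ≈ 0.4441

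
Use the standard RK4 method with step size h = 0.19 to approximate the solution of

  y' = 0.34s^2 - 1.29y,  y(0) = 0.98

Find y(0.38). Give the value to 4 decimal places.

0.6058

RK4: k1 = f(s_n, y_n); k2 = f(s_n + h/2, y_n + (h/2)·k1); k3 = f(s_n + h/2, y_n + (h/2)·k2); k4 = f(s_n + h, y_n + h·k3); y_{n+1} = y_n + (h/6)·(k1 + 2k2 + 2k3 + k4).
s=0.000000, y=0.980000:
  k1 = f(0.000000, 0.980000) = -1.264200
  k2 = f(0.095000, 0.859901) = -1.106204
  k3 = f(0.095000, 0.874911) = -1.125566
  k4 = f(0.190000, 0.766142) = -0.976050
  y ← 0.980000 + (0.19/6)·(k1 + 2k2 + 2k3 + k4) = 0.767713
s=0.190000, y=0.767713:
  k1 = f(0.190000, 0.767713) = -0.978076
  k2 = f(0.285000, 0.674796) = -0.842870
  k3 = f(0.285000, 0.687641) = -0.859440
  k4 = f(0.380000, 0.604420) = -0.730605
  y ← 0.767713 + (0.19/6)·(k1 + 2k2 + 2k3 + k4) = 0.605792
y(0.38) ≈ 0.6058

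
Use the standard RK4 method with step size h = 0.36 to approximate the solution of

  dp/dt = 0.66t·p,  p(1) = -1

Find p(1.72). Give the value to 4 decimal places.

RK4: k1 = f(t_n, p_n); k2 = f(t_n + h/2, p_n + (h/2)·k1); k3 = f(t_n + h/2, p_n + (h/2)·k2); k4 = f(t_n + h, p_n + h·k3); p_{n+1} = p_n + (h/6)·(k1 + 2k2 + 2k3 + k4).
t=1.000000, p=-1.000000:
  k1 = f(1.000000, -1.000000) = -0.660000
  k2 = f(1.180000, -1.118800) = -0.871321
  k3 = f(1.180000, -1.156838) = -0.900945
  k4 = f(1.360000, -1.324340) = -1.188728
  p ← -1.000000 + (0.36/6)·(k1 + 2k2 + 2k3 + k4) = -1.323596
t=1.360000, p=-1.323596:
  k1 = f(1.360000, -1.323596) = -1.188059
  k2 = f(1.540000, -1.537446) = -1.562661
  k3 = f(1.540000, -1.604875) = -1.631195
  k4 = f(1.720000, -1.910826) = -2.169169
  p ← -1.323596 + (0.36/6)·(k1 + 2k2 + 2k3 + k4) = -1.908292
p(1.72) ≈ -1.9083

-1.9083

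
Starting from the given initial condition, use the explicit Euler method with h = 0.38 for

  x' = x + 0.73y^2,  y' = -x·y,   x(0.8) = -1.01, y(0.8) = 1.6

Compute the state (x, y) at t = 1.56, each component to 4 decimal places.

0.4164, 2.7893

Euler on (x,y): x_{n+1} = x_n + h·x', y_{n+1} = y_n + h·y'.
0.800000: (-1.010000, 1.600000); f=(0.858800, 1.616000) → (-0.683656, 2.214080)
1.180000: (-0.683656, 2.214080); f=(2.894914, 1.513669) → (0.416411, 2.789274)
(x(1.56), y(1.56)) ≈ (0.4164, 2.7893)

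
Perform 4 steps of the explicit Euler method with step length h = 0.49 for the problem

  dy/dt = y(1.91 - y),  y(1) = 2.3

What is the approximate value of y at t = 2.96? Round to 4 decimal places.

1.9100

Euler: y_{n+1} = y_n + h·f(t_n, y_n).
t=1.000000, y=2.300000: f=-0.897000 → y ← 2.300000 + 0.49·(-0.897000) = 1.860470
t=1.490000, y=1.860470: f=0.092149 → y ← 1.860470 + 0.49·0.092149 = 1.905623
t=1.980000, y=1.905623: f=0.008341 → y ← 1.905623 + 0.49·0.008341 = 1.909710
t=2.470000, y=1.909710: f=0.000554 → y ← 1.909710 + 0.49·0.000554 = 1.909981
y(2.96) ≈ 1.9100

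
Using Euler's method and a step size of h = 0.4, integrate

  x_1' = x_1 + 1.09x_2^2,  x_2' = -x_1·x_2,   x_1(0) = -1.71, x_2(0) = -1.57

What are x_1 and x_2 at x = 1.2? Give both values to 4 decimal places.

Euler on (x_1,x_2): x_1_{n+1} = x_1_n + h·x_1', x_2_{n+1} = x_2_n + h·x_2'.
0.000000: (-1.710000, -1.570000); f=(0.976741, -2.684700) → (-1.319304, -2.643880)
0.400000: (-1.319304, -2.643880); f=(6.299907, -3.488080) → (1.200659, -4.039112)
0.800000: (1.200659, -4.039112); f=(18.983385, 4.849597) → (8.794013, -2.099273)
(x_1(1.2), x_2(1.2)) ≈ (8.7940, -2.0993)

8.7940, -2.0993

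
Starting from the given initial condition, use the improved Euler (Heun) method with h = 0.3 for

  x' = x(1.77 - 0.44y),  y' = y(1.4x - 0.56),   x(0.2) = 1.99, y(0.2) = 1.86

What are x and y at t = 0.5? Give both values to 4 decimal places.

Heun on (x,y): k1 = f(t_n, state_n); k2 = f(t_n + h, state_n + h·k1); state_{n+1} = state_n + (h/2)·(k1 + k2).
0.200000: (1.990000, 1.860000)
  k1 = (1.893684, 4.140360)
  predictor → (2.558105, 3.102108)
  k2 = (1.036218, 9.372546)
  → (2.429485, 3.886936)
(x(0.5), y(0.5)) ≈ (2.4295, 3.8869)

2.4295, 3.8869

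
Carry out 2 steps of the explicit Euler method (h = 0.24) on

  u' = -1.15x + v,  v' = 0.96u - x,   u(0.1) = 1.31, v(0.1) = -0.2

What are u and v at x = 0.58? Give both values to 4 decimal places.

Euler on (u,v): u_{n+1} = u_n + h·u', v_{n+1} = v_n + h·v'.
0.100000: (1.310000, -0.200000); f=(-0.315000, 1.157600) → (1.234400, 0.077824)
0.340000: (1.234400, 0.077824); f=(-0.313176, 0.845024) → (1.159238, 0.280630)
(u(0.58), v(0.58)) ≈ (1.1592, 0.2806)

1.1592, 0.2806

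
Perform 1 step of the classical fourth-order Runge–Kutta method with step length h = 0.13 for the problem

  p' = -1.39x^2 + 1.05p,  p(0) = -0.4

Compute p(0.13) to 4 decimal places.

RK4: k1 = f(x_n, p_n); k2 = f(x_n + h/2, p_n + (h/2)·k1); k3 = f(x_n + h/2, p_n + (h/2)·k2); k4 = f(x_n + h, p_n + h·k3); p_{n+1} = p_n + (h/6)·(k1 + 2k2 + 2k3 + k4).
x=0.000000, p=-0.400000:
  k1 = f(0.000000, -0.400000) = -0.420000
  k2 = f(0.065000, -0.427300) = -0.454538
  k3 = f(0.065000, -0.429545) = -0.456895
  k4 = f(0.130000, -0.459396) = -0.505857
  p ← -0.400000 + (0.13/6)·(k1 + 2k2 + 2k3 + k4) = -0.459556
p(0.13) ≈ -0.4596

-0.4596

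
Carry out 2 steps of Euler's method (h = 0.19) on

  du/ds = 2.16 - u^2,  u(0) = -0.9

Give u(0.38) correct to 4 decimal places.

Euler: u_{n+1} = u_n + h·f(s_n, u_n).
s=0.000000, u=-0.900000: f=1.350000 → u ← -0.900000 + 0.19·1.350000 = -0.643500
s=0.190000, u=-0.643500: f=1.745908 → u ← -0.643500 + 0.19·1.745908 = -0.311778
u(0.38) ≈ -0.3118

-0.3118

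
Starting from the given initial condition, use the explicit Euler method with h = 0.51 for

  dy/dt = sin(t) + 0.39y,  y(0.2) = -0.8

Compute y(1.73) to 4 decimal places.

-0.3555

Euler: y_{n+1} = y_n + h·f(t_n, y_n).
t=0.200000, y=-0.800000: f=-0.113331 → y ← -0.800000 + 0.51·(-0.113331) = -0.857799
t=0.710000, y=-0.857799: f=0.317292 → y ← -0.857799 + 0.51·0.317292 = -0.695980
t=1.220000, y=-0.695980: f=0.667667 → y ← -0.695980 + 0.51·0.667667 = -0.355469
y(1.73) ≈ -0.3555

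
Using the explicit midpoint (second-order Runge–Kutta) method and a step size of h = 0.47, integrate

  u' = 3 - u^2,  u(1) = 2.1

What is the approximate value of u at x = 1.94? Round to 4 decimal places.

1.9823

Midpoint: k1 = f(x_n, u_n); k2 = f(x_n + h/2, u_n + (h/2)·k1); u_{n+1} = u_n + h·k2.
x=1.000000, u=2.100000:
  k1 = f(1.000000, 2.100000) = -1.410000
  k2 = f(1.235000, 1.768650) = -0.128123
  u ← 2.100000 + 0.47·(-0.128123) = 2.039782
x=1.470000, u=2.039782:
  k1 = f(1.470000, 2.039782) = -1.160712
  k2 = f(1.705000, 1.767015) = -0.122342
  u ← 2.039782 + 0.47·(-0.122342) = 1.982281
u(1.94) ≈ 1.9823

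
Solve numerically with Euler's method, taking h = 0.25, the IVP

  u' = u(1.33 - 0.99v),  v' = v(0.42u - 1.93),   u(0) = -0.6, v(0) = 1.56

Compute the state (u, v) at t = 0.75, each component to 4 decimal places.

-0.8227, 0.1456

Euler on (u,v): u_{n+1} = u_n + h·u', v_{n+1} = v_n + h·v'.
0.000000: (-0.600000, 1.560000); f=(0.128640, -3.403920) → (-0.567840, 0.709020)
0.250000: (-0.567840, 0.709020); f=(-0.356643, -1.537505) → (-0.657001, 0.324644)
0.500000: (-0.657001, 0.324644); f=(-0.662653, -0.716145) → (-0.822664, 0.145608)
(u(0.75), v(0.75)) ≈ (-0.8227, 0.1456)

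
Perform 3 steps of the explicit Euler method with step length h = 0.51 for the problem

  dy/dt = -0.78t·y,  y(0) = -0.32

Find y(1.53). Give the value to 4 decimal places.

Euler: y_{n+1} = y_n + h·f(t_n, y_n).
t=0.000000, y=-0.320000: f=0.000000 → y ← -0.320000 + 0.51·0.000000 = -0.320000
t=0.510000, y=-0.320000: f=0.127296 → y ← -0.320000 + 0.51·0.127296 = -0.255079
t=1.020000, y=-0.255079: f=0.202941 → y ← -0.255079 + 0.51·0.202941 = -0.151579
y(1.53) ≈ -0.1516

-0.1516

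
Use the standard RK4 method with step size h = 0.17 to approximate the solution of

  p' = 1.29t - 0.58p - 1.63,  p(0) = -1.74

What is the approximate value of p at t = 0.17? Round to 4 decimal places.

-1.8225

RK4: k1 = f(t_n, p_n); k2 = f(t_n + h/2, p_n + (h/2)·k1); k3 = f(t_n + h/2, p_n + (h/2)·k2); k4 = f(t_n + h, p_n + h·k3); p_{n+1} = p_n + (h/6)·(k1 + 2k2 + 2k3 + k4).
t=0.000000, p=-1.740000:
  k1 = f(0.000000, -1.740000) = -0.620800
  k2 = f(0.085000, -1.792768) = -0.480545
  k3 = f(0.085000, -1.780846) = -0.487459
  k4 = f(0.170000, -1.822868) = -0.353437
  p ← -1.740000 + (0.17/6)·(k1 + 2k2 + 2k3 + k4) = -1.822457
p(0.17) ≈ -1.8225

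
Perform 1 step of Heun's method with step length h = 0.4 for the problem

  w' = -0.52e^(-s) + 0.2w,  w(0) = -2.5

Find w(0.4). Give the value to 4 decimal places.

-2.8900

Heun: k1 = f(s_n, w_n); k2 = f(s_n + h, w_n + h·k1); w_{n+1} = w_n + (h/2)·(k1 + k2).
s=0.000000, w=-2.500000:
  k1 = f(0.000000, -2.500000) = -1.020000
  k2 = f(0.400000, -2.908000) = -0.930166
  w ← -2.500000 + (0.4/2)·(-1.020000 + (-0.930166)) = -2.890033
w(0.4) ≈ -2.8900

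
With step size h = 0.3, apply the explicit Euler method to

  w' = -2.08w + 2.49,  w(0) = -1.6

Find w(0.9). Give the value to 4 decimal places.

Euler: w_{n+1} = w_n + h·f(x_n, w_n).
x=0.000000, w=-1.600000: f=5.818000 → w ← -1.600000 + 0.3·5.818000 = 0.145400
x=0.300000, w=0.145400: f=2.187568 → w ← 0.145400 + 0.3·2.187568 = 0.801670
x=0.600000, w=0.801670: f=0.822526 → w ← 0.801670 + 0.3·0.822526 = 1.048428
w(0.9) ≈ 1.0484

1.0484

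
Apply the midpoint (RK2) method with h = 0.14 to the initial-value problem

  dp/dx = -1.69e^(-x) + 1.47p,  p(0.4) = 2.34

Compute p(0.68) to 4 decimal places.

3.1786

Midpoint: k1 = f(x_n, p_n); k2 = f(x_n + h/2, p_n + (h/2)·k1); p_{n+1} = p_n + h·k2.
x=0.400000, p=2.340000:
  k1 = f(0.400000, 2.340000) = 2.306959
  k2 = f(0.470000, 2.501487) = 2.620932
  p ← 2.340000 + 0.14·2.620932 = 2.706931
x=0.540000, p=2.706931:
  k1 = f(0.540000, 2.706931) = 2.994343
  k2 = f(0.610000, 2.916535) = 3.369043
  p ← 2.706931 + 0.14·3.369043 = 3.178597
p(0.68) ≈ 3.1786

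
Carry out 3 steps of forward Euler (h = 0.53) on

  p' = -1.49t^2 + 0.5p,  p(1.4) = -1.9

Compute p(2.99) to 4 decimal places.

-14.8230

Euler: p_{n+1} = p_n + h·f(t_n, p_n).
t=1.400000, p=-1.900000: f=-3.870400 → p ← -1.900000 + 0.53·(-3.870400) = -3.951312
t=1.930000, p=-3.951312: f=-7.525757 → p ← -3.951312 + 0.53·(-7.525757) = -7.939963
t=2.460000, p=-7.939963: f=-12.986866 → p ← -7.939963 + 0.53·(-12.986866) = -14.823002
p(2.99) ≈ -14.8230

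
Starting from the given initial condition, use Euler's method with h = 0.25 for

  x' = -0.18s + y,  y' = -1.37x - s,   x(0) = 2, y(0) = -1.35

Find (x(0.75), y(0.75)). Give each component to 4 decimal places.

Euler on (x,y): x_{n+1} = x_n + h·x', y_{n+1} = y_n + h·y'.
0.000000: (2.000000, -1.350000); f=(-1.350000, -2.740000) → (1.662500, -2.035000)
0.250000: (1.662500, -2.035000); f=(-2.080000, -2.527625) → (1.142500, -2.666906)
0.500000: (1.142500, -2.666906); f=(-2.756906, -2.065225) → (0.453273, -3.183213)
(x(0.75), y(0.75)) ≈ (0.4533, -3.1832)

0.4533, -3.1832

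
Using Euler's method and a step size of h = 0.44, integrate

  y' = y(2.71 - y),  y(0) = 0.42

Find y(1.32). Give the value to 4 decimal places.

2.3293

Euler: y_{n+1} = y_n + h·f(x_n, y_n).
x=0.000000, y=0.420000: f=0.961800 → y ← 0.420000 + 0.44·0.961800 = 0.843192
x=0.440000, y=0.843192: f=1.574078 → y ← 0.843192 + 0.44·1.574078 = 1.535786
x=0.880000, y=1.535786: f=1.803341 → y ← 1.535786 + 0.44·1.803341 = 2.329256
y(1.32) ≈ 2.3293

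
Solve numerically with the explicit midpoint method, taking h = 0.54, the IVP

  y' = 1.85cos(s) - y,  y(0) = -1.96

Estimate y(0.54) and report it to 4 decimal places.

Midpoint: k1 = f(s_n, y_n); k2 = f(s_n + h/2, y_n + (h/2)·k1); y_{n+1} = y_n + h·k2.
s=0.000000, y=-1.960000:
  k1 = f(0.000000, -1.960000) = 3.810000
  k2 = f(0.270000, -0.931300) = 2.714276
  y ← -1.960000 + 0.54·2.714276 = -0.494291
y(0.54) ≈ -0.4943

-0.4943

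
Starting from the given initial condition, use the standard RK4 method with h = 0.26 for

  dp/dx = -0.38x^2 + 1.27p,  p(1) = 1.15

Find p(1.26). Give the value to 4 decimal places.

RK4: k1 = f(x_n, p_n); k2 = f(x_n + h/2, p_n + (h/2)·k1); k3 = f(x_n + h/2, p_n + (h/2)·k2); k4 = f(x_n + h, p_n + h·k3); p_{n+1} = p_n + (h/6)·(k1 + 2k2 + 2k3 + k4).
x=1.000000, p=1.150000:
  k1 = f(1.000000, 1.150000) = 1.080500
  k2 = f(1.130000, 1.290465) = 1.153669
  k3 = f(1.130000, 1.299977) = 1.165749
  k4 = f(1.260000, 1.453095) = 1.242142
  p ← 1.150000 + (0.26/6)·(k1 + 2k2 + 2k3 + k4) = 1.451664
p(1.26) ≈ 1.4517

1.4517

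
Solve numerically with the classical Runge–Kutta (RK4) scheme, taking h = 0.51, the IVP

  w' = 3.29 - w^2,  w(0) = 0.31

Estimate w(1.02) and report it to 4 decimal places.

RK4: k1 = f(t_n, w_n); k2 = f(t_n + h/2, w_n + (h/2)·k1); k3 = f(t_n + h/2, w_n + (h/2)·k2); k4 = f(t_n + h, w_n + h·k3); w_{n+1} = w_n + (h/6)·(k1 + 2k2 + 2k3 + k4).
t=0.000000, w=0.310000:
  k1 = f(0.000000, 0.310000) = 3.193900
  k2 = f(0.255000, 1.124445) = 2.025625
  k3 = f(0.255000, 0.826534) = 2.606841
  k4 = f(0.510000, 1.639489) = 0.602076
  w ← 0.310000 + (0.51/6)·(k1 + 2k2 + 2k3 + k4) = 1.420177
t=0.510000, w=1.420177:
  k1 = f(0.510000, 1.420177) = 1.273097
  k2 = f(0.765000, 1.744817) = 0.245614
  k3 = f(0.765000, 1.482809) = 1.091278
  k4 = f(1.020000, 1.976729) = -0.617458
  w ← 1.420177 + (0.51/6)·(k1 + 2k2 + 2k3 + k4) = 1.703178
w(1.02) ≈ 1.7032

1.7032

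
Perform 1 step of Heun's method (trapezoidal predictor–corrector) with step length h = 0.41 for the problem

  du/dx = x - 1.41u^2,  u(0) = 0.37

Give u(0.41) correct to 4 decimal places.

0.3900

Heun: k1 = f(x_n, u_n); k2 = f(x_n + h, u_n + h·k1); u_{n+1} = u_n + (h/2)·(k1 + k2).
x=0.000000, u=0.370000:
  k1 = f(0.000000, 0.370000) = -0.193029
  k2 = f(0.410000, 0.290858) = 0.290716
  u ← 0.370000 + (0.41/2)·(-0.193029 + 0.290716) = 0.390026
u(0.41) ≈ 0.3900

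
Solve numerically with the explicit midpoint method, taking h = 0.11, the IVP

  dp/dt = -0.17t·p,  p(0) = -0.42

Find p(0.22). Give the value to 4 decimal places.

-0.4183

Midpoint: k1 = f(t_n, p_n); k2 = f(t_n + h/2, p_n + (h/2)·k1); p_{n+1} = p_n + h·k2.
t=0.000000, p=-0.420000:
  k1 = f(0.000000, -0.420000) = 0.000000
  k2 = f(0.055000, -0.420000) = 0.003927
  p ← -0.420000 + 0.11·0.003927 = -0.419568
t=0.110000, p=-0.419568:
  k1 = f(0.110000, -0.419568) = 0.007846
  k2 = f(0.165000, -0.419137) = 0.011757
  p ← -0.419568 + 0.11·0.011757 = -0.418275
p(0.22) ≈ -0.4183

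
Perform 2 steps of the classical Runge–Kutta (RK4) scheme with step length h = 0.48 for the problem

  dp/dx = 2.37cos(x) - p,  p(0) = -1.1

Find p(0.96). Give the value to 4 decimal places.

0.7743

RK4: k1 = f(x_n, p_n); k2 = f(x_n + h/2, p_n + (h/2)·k1); k3 = f(x_n + h/2, p_n + (h/2)·k2); k4 = f(x_n + h, p_n + h·k3); p_{n+1} = p_n + (h/6)·(k1 + 2k2 + 2k3 + k4).
x=0.000000, p=-1.100000:
  k1 = f(0.000000, -1.100000) = 3.470000
  k2 = f(0.240000, -0.267200) = 2.569271
  k3 = f(0.240000, -0.483375) = 2.785446
  k4 = f(0.480000, 0.237014) = 1.865164
  p ← -1.100000 + (0.48/6)·(k1 + 2k2 + 2k3 + k4) = 0.183568
x=0.480000, p=0.183568:
  k1 = f(0.480000, 0.183568) = 1.918610
  k2 = f(0.720000, 0.644034) = 1.137745
  k3 = f(0.720000, 0.456627) = 1.325153
  k4 = f(0.960000, 0.819641) = 0.539601
  p ← 0.183568 + (0.48/6)·(k1 + 2k2 + 2k3 + k4) = 0.774288
p(0.96) ≈ 0.7743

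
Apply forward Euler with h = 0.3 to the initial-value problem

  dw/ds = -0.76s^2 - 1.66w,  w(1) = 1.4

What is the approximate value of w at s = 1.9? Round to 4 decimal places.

Euler: w_{n+1} = w_n + h·f(s_n, w_n).
s=1.000000, w=1.400000: f=-3.084000 → w ← 1.400000 + 0.3·(-3.084000) = 0.474800
s=1.300000, w=0.474800: f=-2.072568 → w ← 0.474800 + 0.3·(-2.072568) = -0.146970
s=1.600000, w=-0.146970: f=-1.701629 → w ← -0.146970 + 0.3·(-1.701629) = -0.657459
w(1.9) ≈ -0.6575

-0.6575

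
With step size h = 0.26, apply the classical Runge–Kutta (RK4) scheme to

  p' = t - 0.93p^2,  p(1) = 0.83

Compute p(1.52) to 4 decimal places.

RK4: k1 = f(t_n, p_n); k2 = f(t_n + h/2, p_n + (h/2)·k1); k3 = f(t_n + h/2, p_n + (h/2)·k2); k4 = f(t_n + h, p_n + h·k3); p_{n+1} = p_n + (h/6)·(k1 + 2k2 + 2k3 + k4).
t=1.000000, p=0.830000:
  k1 = f(1.000000, 0.830000) = 0.359323
  k2 = f(1.130000, 0.876712) = 0.415180
  k3 = f(1.130000, 0.883973) = 0.403290
  k4 = f(1.260000, 0.934855) = 0.447222
  p ← 0.830000 + (0.26/6)·(k1 + 2k2 + 2k3 + k4) = 0.935884
t=1.260000, p=0.935884:
  k1 = f(1.260000, 0.935884) = 0.445432
  k2 = f(1.390000, 0.993790) = 0.471514
  k3 = f(1.390000, 0.997181) = 0.465236
  k4 = f(1.520000, 1.056846) = 0.481262
  p ← 0.935884 + (0.26/6)·(k1 + 2k2 + 2k3 + k4) = 1.057226
p(1.52) ≈ 1.0572

1.0572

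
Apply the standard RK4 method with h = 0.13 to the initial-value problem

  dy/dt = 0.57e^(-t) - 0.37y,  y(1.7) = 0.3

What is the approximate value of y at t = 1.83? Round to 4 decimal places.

RK4: k1 = f(t_n, y_n); k2 = f(t_n + h/2, y_n + (h/2)·k1); k3 = f(t_n + h/2, y_n + (h/2)·k2); k4 = f(t_n + h, y_n + h·k3); y_{n+1} = y_n + (h/6)·(k1 + 2k2 + 2k3 + k4).
t=1.700000, y=0.300000:
  k1 = f(1.700000, 0.300000) = -0.006870
  k2 = f(1.765000, 0.299553) = -0.013258
  k3 = f(1.765000, 0.299138) = -0.013105
  k4 = f(1.830000, 0.298296) = -0.018934
  y ← 0.300000 + (0.13/6)·(k1 + 2k2 + 2k3 + k4) = 0.298299
y(1.83) ≈ 0.2983

0.2983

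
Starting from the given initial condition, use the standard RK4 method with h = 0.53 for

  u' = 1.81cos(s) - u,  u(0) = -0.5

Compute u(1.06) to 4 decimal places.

RK4: k1 = f(s_n, u_n); k2 = f(s_n + h/2, u_n + (h/2)·k1); k3 = f(s_n + h/2, u_n + (h/2)·k2); k4 = f(s_n + h, u_n + h·k3); u_{n+1} = u_n + (h/6)·(k1 + 2k2 + 2k3 + k4).
s=0.000000, u=-0.500000:
  k1 = f(0.000000, -0.500000) = 2.310000
  k2 = f(0.265000, 0.112150) = 1.634667
  k3 = f(0.265000, -0.066813) = 1.813631
  k4 = f(0.530000, 0.461224) = 1.100457
  u ← -0.500000 + (0.53/6)·(k1 + 2k2 + 2k3 + k4) = 0.410456
s=0.530000, u=0.410456:
  k1 = f(0.530000, 0.410456) = 1.151224
  k2 = f(0.795000, 0.715531) = 0.551985
  k3 = f(0.795000, 0.556732) = 0.710783
  k4 = f(1.060000, 0.787171) = 0.097687
  u ← 0.410456 + (0.53/6)·(k1 + 2k2 + 2k3 + k4) = 0.743866
u(1.06) ≈ 0.7439

0.7439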